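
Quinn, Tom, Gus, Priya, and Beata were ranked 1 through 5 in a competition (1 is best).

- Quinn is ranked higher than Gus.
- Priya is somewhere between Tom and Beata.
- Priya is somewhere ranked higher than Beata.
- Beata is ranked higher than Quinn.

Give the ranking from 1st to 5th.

From clue 1: Quinn is in {1,2,3,4}.
From clues 1–2: Priya is in {2,3,4}.
From clues 1–3: Tom is in {1,2,3}.
From clues 1–4: Tom → rank 1, Priya → rank 2, Beata → rank 3, Quinn → rank 4, Gus → rank 5.

Tom, Priya, Beata, Quinn, Gus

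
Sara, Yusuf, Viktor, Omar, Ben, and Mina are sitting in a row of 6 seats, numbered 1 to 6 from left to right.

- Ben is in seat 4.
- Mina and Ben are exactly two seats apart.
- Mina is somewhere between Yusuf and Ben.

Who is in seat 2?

Mina

With clue 1, Ben is ruled out for seat 2.
With clues 1–3, Omar, Sara, Viktor, and Yusuf are ruled out for seat 2.
So seat 2 is Mina.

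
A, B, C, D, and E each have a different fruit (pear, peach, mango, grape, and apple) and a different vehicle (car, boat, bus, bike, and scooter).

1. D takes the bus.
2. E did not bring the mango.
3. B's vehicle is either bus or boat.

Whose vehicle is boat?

Clue 1 rules out D for the one with vehicle boat.
With clues 1–3, A, C, and E are impossible for the one with vehicle boat.
That leaves B.

B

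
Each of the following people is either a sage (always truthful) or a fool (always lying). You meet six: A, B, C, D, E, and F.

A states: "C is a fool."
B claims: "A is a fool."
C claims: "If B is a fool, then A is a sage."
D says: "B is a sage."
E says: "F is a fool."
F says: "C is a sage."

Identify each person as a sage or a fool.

Consider A. Suppose A is a sage.
Then no assignment of the remaining roles makes every statement match its speaker's type — contradiction.
So A is a fool.
With that fixed, B's statement is true, so B is a sage.
With that fixed, C's statement is true, so C is a sage.
With that fixed, D's statement is true, so D is a sage.
With that fixed, F's statement is true, so F is a sage.
With that fixed, E's statement is false, so E is a fool.

A: fool, B: sage, C: sage, D: sage, E: fool, F: sage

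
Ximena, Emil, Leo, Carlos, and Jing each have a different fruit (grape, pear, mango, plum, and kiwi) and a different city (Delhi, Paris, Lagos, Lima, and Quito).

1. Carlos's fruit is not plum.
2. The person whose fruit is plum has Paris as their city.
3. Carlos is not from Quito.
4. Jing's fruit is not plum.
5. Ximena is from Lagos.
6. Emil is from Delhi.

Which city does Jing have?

Quito

With clues 1–4, Paris is impossible for Jing's city.
With clues 1–5, Lagos is impossible for Jing's city.
With clues 1–6, Delhi and Lima are impossible for Jing's city.
That leaves Quito.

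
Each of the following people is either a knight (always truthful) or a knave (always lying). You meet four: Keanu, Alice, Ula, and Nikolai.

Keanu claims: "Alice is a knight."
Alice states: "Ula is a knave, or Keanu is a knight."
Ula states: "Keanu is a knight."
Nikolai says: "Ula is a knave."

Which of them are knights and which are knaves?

Keanu: knight, Alice: knight, Ula: knight, Nikolai: knave

Consider Keanu. Suppose Keanu is a knave.
Then no assignment of the remaining roles makes every statement match its speaker's type — contradiction.
So Keanu is a knight.
With that fixed, Alice's statement is true, so Alice is a knight.
With that fixed, Ula's statement is true, so Ula is a knight.
With that fixed, Nikolai's statement is false, so Nikolai is a knave.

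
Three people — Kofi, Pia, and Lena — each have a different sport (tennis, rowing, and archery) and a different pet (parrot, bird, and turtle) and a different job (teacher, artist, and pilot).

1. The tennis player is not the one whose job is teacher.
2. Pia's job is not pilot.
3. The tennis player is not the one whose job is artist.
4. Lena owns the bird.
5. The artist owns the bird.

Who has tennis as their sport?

With clues 1–3, Pia is impossible for the one with sport tennis.
With clues 1–5, Lena is impossible for the one with sport tennis.
That leaves Kofi.

Kofi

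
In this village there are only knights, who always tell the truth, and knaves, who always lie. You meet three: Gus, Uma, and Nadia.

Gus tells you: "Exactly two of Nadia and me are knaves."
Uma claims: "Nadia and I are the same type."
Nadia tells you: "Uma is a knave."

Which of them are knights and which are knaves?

Gus: knave, Uma: knave, Nadia: knight

Consider Gus. Suppose Gus is a knight.
Then Gus's own statement would have to be true, but it can't be — contradiction.
So Gus is a knave.
Consider Uma. Suppose Uma is a knight.
Then no assignment of the remaining roles makes every statement match its speaker's type — contradiction.
So Uma is a knave.
With that fixed, Nadia's statement is true, so Nadia is a knight.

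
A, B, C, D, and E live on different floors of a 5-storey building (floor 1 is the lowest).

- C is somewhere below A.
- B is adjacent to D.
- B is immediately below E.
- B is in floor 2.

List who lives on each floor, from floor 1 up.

From clue 1: A is in {2,3,4,5}.
From clues 1–3: A is in {2,5}.
From clues 1–4: D → floor 1, B → floor 2, E → floor 3, C → floor 4, A → floor 5.

D, B, E, C, A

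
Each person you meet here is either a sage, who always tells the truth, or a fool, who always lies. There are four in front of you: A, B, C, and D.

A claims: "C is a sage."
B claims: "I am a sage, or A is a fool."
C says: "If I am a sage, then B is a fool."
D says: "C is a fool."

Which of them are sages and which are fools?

A: sage, B: fool, C: sage, D: fool

Consider A. Suppose A is a fool.
Then no assignment of the remaining roles makes every statement match its speaker's type — contradiction.
So A is a sage.
Consider B. Suppose B is a sage.
Then whichever role C has, C's statement has the wrong truth value — contradiction.
So B is a fool.
With that fixed, C's statement is true, so C is a sage.
With that fixed, D's statement is false, so D is a fool.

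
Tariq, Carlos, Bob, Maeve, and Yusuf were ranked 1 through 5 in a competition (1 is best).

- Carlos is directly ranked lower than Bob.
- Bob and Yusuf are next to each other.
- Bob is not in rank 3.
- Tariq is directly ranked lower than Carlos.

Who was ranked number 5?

With clue 1, Bob is ruled out for rank 5.
With clues 1–2, Yusuf is ruled out for rank 5.
With clues 1–4, Carlos and Tariq are ruled out for rank 5.
So rank 5 is Maeve.

Maeve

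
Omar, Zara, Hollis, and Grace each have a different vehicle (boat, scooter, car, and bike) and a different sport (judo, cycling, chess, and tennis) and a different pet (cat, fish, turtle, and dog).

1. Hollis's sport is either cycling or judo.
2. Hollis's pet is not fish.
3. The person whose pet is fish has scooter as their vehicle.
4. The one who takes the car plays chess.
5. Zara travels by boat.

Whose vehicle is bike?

Hollis

With clues 1–5, Grace, Omar, and Zara are impossible for the one with vehicle bike.
That leaves Hollis.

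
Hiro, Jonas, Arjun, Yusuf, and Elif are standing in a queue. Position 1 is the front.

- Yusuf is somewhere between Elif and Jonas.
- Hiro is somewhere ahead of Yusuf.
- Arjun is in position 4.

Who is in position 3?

Yusuf

With clues 1–3, Arjun, Elif, Hiro, and Jonas are ruled out for position 3.
So position 3 is Yusuf.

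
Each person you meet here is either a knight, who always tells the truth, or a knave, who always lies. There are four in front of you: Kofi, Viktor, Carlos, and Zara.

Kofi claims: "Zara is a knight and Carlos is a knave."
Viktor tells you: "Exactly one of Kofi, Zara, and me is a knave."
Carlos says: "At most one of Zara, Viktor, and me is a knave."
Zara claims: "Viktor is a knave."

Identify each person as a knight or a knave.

Kofi: knave, Viktor: knave, Carlos: knight, Zara: knight

Consider Kofi. Suppose Kofi is a knight.
Then no assignment of the remaining roles makes every statement match its speaker's type — contradiction.
So Kofi is a knave.
Consider Viktor. Suppose Viktor is a knight.
Then no assignment of the remaining roles makes every statement match its speaker's type — contradiction.
So Viktor is a knave.
With that fixed, Zara's statement is true, so Zara is a knight.
Consider Carlos. Suppose Carlos is a knave.
Then Kofi's statement comes out true, contradicting Kofi being a knave.
So Carlos is a knight.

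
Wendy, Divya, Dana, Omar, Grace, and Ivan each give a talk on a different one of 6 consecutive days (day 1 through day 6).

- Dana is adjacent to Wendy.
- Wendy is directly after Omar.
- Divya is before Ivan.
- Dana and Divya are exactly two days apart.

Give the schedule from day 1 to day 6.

Omar, Wendy, Dana, Grace, Divya, Ivan

From clues 1–2: Wendy is in {2,3,4,5}.
From clues 1–4: Omar → day 1, Wendy → day 2, Dana → day 3, Grace → day 4, Divya → day 5, Ivan → day 6.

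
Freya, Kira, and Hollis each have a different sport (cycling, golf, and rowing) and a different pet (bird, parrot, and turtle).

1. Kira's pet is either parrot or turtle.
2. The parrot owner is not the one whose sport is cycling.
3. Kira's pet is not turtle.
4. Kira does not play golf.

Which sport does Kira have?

With clues 1–3, cycling is impossible for Kira's sport.
With clues 1–4, golf is impossible for Kira's sport.
That leaves rowing.

rowing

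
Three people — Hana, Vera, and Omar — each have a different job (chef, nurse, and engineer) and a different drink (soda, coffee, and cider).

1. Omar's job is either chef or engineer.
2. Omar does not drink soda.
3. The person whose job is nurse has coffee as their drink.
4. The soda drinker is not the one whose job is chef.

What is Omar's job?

Clue 1 rules out nurse for Omar's job.
With clues 1–4, engineer is impossible for Omar's job.
That leaves chef.

chef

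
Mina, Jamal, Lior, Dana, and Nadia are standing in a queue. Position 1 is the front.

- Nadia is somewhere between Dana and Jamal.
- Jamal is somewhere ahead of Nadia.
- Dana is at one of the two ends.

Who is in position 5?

With clue 1, Nadia is ruled out for position 5.
With clues 1–2, Jamal is ruled out for position 5.
With clues 1–3, Lior and Mina are ruled out for position 5.
So position 5 is Dana.

Dana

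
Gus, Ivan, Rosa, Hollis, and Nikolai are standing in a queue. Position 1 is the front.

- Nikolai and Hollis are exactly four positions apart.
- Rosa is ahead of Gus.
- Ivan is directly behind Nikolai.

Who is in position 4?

Gus

With clue 1, Hollis and Nikolai are ruled out for position 4.
With clues 1–2, Rosa is ruled out for position 4.
With clues 1–3, Ivan is ruled out for position 4.
So position 4 is Gus.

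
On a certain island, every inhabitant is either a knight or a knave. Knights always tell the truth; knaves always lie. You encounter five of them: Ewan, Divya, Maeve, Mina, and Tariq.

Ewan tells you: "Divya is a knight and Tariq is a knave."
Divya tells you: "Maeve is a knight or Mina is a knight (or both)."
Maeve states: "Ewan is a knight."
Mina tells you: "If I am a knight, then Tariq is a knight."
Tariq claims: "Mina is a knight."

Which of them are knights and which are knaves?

Ewan: knave, Divya: knight, Maeve: knave, Mina: knight, Tariq: knight

Consider Ewan. Suppose Ewan is a knight.
Then no assignment of the remaining roles makes every statement match its speaker's type — contradiction.
So Ewan is a knave.
With that fixed, Maeve's statement is false, so Maeve is a knave.
Consider Divya. Suppose Divya is a knave.
Then no assignment of the remaining roles makes every statement match its speaker's type — contradiction.
So Divya is a knight.
Consider Mina. Suppose Mina is a knave.
Then Divya's statement comes out false, contradicting Divya being a knight.
So Mina is a knight.
With that fixed, Tariq's statement is true, so Tariq is a knight.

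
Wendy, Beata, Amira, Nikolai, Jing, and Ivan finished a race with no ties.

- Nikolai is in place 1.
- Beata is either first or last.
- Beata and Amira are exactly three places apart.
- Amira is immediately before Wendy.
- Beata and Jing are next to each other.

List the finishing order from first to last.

From clue 1: Nikolai → place 1.
From clues 1–2: Beata → place 6.
From clues 1–3: Amira → place 3.
From clues 1–4: Wendy → place 4.
From clues 1–5: Ivan → place 2, Jing → place 5.

Nikolai, Ivan, Amira, Wendy, Jing, Beata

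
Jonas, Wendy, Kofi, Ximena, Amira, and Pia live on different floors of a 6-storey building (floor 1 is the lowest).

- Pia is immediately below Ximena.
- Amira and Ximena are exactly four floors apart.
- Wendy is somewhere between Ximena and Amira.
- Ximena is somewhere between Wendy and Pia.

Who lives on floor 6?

Amira

With clue 1, Pia is ruled out for floor 6.
With clues 1–3, Wendy is ruled out for floor 6.
With clues 1–4, Jonas, Kofi, and Ximena are ruled out for floor 6.
So floor 6 is Amira.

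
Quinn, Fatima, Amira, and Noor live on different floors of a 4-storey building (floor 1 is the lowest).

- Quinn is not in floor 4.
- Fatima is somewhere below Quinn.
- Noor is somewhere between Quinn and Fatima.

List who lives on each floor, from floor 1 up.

From clue 1: Quinn is in {1,2,3}.
From clues 1–2: Quinn is in {2,3}.
From clues 1–3: Fatima → floor 1, Noor → floor 2, Quinn → floor 3, Amira → floor 4.

Fatima, Noor, Quinn, Amira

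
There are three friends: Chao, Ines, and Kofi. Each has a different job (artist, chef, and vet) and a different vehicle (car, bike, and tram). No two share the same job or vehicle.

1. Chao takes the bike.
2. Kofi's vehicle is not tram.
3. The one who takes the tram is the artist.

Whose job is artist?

With clues 1–3, Chao and Kofi are impossible for the one with job artist.
That leaves Ines.

Ines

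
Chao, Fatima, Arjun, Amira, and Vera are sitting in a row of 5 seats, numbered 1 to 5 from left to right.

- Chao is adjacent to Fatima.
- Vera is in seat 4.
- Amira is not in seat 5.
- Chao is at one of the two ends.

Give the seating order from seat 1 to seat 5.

From clues 1–2: Vera → seat 4.
From clues 1–3: Arjun → seat 5.
From clues 1–4: Chao → seat 1, Fatima → seat 2, Amira → seat 3.

Chao, Fatima, Amira, Vera, Arjun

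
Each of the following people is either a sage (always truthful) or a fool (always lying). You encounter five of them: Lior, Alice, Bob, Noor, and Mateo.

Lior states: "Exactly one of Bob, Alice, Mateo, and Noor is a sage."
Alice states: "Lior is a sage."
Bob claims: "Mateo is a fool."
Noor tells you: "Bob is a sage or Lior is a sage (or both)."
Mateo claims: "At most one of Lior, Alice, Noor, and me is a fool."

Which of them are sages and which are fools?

Consider Lior. Suppose Lior is a sage.
Then no assignment of the remaining roles makes every statement match its speaker's type — contradiction.
So Lior is a fool.
With that fixed, Alice's statement is false, so Alice is a fool.
With that fixed, Mateo's statement is false, so Mateo is a fool.
With that fixed, Bob's statement is true, so Bob is a sage.
With that fixed, Noor's statement is true, so Noor is a sage.

Lior: fool, Alice: fool, Bob: sage, Noor: sage, Mateo: fool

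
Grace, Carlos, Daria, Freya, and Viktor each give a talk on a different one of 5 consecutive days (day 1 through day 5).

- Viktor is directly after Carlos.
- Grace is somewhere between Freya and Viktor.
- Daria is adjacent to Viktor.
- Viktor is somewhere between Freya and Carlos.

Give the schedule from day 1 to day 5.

From clue 1: Carlos is in {1,2,3,4}.
From clues 1–2: Grace is in {2,3,4}.
From clues 1–3: Grace is in {2,4}.
From clues 1–4: Carlos → day 1, Viktor → day 2, Daria → day 3, Grace → day 4, Freya → day 5.

Carlos, Viktor, Daria, Grace, Freya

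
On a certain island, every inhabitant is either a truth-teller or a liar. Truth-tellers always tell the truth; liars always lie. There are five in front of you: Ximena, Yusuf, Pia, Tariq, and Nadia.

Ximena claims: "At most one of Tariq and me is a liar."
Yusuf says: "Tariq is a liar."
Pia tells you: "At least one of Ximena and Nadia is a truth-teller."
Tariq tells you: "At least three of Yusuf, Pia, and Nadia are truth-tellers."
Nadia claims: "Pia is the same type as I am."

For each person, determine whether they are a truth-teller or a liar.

Consider Ximena. Suppose Ximena is a liar.
Then no assignment of the remaining roles makes every statement match its speaker's type — contradiction.
So Ximena is a truth-teller.
With that fixed, Pia's statement is true, so Pia is a truth-teller.
Consider Yusuf. Suppose Yusuf is a liar.
Then no assignment of the remaining roles makes every statement match its speaker's type — contradiction.
So Yusuf is a truth-teller.
Consider Tariq. Suppose Tariq is a truth-teller.
Then Yusuf's statement comes out false, contradicting Yusuf being a truth-teller.
So Tariq is a liar.
Consider Nadia. Suppose Nadia is a truth-teller.
Then Tariq's statement comes out true, contradicting Tariq being a liar.
So Nadia is a liar.

Ximena: truth-teller, Yusuf: truth-teller, Pia: truth-teller, Tariq: liar, Nadia: liar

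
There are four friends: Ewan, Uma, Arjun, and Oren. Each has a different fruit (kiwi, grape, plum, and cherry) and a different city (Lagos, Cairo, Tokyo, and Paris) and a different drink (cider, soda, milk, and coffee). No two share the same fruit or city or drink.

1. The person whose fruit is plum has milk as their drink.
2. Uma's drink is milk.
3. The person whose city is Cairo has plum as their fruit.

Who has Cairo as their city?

With clues 1–3, Arjun, Ewan, and Oren are impossible for the one with city Cairo.
That leaves Uma.

Uma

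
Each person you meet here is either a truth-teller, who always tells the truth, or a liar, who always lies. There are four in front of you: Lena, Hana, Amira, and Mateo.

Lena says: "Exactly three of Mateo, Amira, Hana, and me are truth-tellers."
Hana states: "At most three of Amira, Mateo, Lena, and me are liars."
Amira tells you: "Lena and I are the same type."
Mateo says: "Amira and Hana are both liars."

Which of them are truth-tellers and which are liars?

Consider Lena. Suppose Lena is a liar.
Then whichever role Amira has, Amira's statement has the wrong truth value — contradiction.
So Lena is a truth-teller.
With that fixed, Hana's statement is true, so Hana is a truth-teller.
With that fixed, Mateo's statement is false, so Mateo is a liar.
Consider Amira. Suppose Amira is a liar.
Then Lena's statement comes out false, contradicting Lena being a truth-teller.
So Amira is a truth-teller.

Lena: truth-teller, Hana: truth-teller, Amira: truth-teller, Mateo: liar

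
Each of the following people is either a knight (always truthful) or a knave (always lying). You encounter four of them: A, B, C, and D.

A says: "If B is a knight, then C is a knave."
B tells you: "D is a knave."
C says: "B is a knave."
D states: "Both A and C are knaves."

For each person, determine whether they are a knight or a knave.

A: knight, B: knight, C: knave, D: knave

Consider A. Suppose A is a knave.
Then no assignment of the remaining roles makes every statement match its speaker's type — contradiction.
So A is a knight.
With that fixed, D's statement is false, so D is a knave.
With that fixed, B's statement is true, so B is a knight.
With that fixed, C's statement is false, so C is a knave.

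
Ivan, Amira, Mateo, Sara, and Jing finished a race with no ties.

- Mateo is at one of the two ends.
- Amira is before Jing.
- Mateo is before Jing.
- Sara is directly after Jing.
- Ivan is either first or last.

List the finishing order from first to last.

Mateo, Amira, Jing, Sara, Ivan

From clue 1: Mateo is in {1,5}.
From clues 1–3: Mateo → place 1.
From clues 1–4: Amira is in {2,3}.
From clues 1–5: Amira → place 2, Jing → place 3, Sara → place 4, Ivan → place 5.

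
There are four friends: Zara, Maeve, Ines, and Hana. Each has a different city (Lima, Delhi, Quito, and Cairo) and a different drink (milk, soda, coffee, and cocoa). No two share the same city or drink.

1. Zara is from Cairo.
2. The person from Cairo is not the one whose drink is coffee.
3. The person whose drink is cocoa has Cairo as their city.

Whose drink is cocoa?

Zara

With clues 1–3, Hana, Ines, and Maeve are impossible for the one with drink cocoa.
That leaves Zara.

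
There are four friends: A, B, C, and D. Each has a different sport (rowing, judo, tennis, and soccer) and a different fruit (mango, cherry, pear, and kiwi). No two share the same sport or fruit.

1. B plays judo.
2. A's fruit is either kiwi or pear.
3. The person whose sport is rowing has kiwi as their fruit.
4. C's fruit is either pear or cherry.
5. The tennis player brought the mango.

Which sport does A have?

rowing

Clue 1 rules out judo for A's sport.
With clues 1–5, soccer and tennis are impossible for A's sport.
That leaves rowing.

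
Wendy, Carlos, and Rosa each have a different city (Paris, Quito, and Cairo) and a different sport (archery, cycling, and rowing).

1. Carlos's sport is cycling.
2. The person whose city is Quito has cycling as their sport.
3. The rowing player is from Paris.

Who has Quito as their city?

With clues 1–2, Rosa and Wendy are impossible for the one with city Quito.
That leaves Carlos.

Carlos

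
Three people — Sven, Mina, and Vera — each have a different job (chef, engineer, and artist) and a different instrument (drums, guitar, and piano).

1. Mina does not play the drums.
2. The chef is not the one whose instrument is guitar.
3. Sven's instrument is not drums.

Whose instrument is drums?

Vera

Clue 1 rules out Mina for the one with instrument drums.
With clues 1–3, Sven is impossible for the one with instrument drums.
That leaves Vera.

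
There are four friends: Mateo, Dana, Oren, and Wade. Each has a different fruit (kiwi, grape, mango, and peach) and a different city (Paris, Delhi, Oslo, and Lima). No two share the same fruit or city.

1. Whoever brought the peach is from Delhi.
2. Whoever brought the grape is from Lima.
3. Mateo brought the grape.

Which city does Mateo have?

Lima

With clues 1–3, Delhi, Oslo, and Paris are impossible for Mateo's city.
That leaves Lima.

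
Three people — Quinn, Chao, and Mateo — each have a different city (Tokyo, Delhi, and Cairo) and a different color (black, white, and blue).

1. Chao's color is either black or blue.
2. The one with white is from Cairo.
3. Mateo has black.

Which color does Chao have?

blue

Clue 1 rules out white for Chao's color.
With clues 1–3, black is impossible for Chao's color.
That leaves blue.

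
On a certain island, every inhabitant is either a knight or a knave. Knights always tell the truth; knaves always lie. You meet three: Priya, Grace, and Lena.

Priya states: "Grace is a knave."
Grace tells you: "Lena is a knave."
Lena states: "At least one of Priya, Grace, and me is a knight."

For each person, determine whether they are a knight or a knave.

Priya: knight, Grace: knave, Lena: knight

Consider Priya. Suppose Priya is a knave.
Then no assignment of the remaining roles makes every statement match its speaker's type — contradiction.
So Priya is a knight.
With that fixed, Lena's statement is true, so Lena is a knight.
With that fixed, Grace's statement is false, so Grace is a knave.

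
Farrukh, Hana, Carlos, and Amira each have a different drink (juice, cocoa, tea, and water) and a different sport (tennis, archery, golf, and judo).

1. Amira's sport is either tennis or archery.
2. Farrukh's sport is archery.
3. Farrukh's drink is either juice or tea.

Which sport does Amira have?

Clue 1 rules out golf and judo for Amira's sport.
With clues 1–2, archery is impossible for Amira's sport.
That leaves tennis.

tennis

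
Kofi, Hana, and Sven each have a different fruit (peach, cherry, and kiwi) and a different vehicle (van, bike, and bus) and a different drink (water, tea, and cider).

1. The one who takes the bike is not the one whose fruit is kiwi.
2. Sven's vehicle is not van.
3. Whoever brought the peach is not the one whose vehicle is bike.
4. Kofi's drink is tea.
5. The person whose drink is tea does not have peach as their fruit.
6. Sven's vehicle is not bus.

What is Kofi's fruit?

kiwi

With clues 1–5, peach is impossible for Kofi's fruit.
With clues 1–6, cherry is impossible for Kofi's fruit.
That leaves kiwi.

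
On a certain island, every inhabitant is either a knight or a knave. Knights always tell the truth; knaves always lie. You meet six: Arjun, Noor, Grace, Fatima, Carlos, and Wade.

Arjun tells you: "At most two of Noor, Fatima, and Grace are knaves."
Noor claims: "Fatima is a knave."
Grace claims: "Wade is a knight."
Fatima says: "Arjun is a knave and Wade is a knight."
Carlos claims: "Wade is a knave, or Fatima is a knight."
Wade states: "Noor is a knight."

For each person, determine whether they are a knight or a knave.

Arjun: knight, Noor: knight, Grace: knight, Fatima: knave, Carlos: knave, Wade: knight

Consider Arjun. Suppose Arjun is a knave.
Then no assignment of the remaining roles makes every statement match its speaker's type — contradiction.
So Arjun is a knight.
With that fixed, Fatima's statement is false, so Fatima is a knave.
With that fixed, Noor's statement is true, so Noor is a knight.
With that fixed, Wade's statement is true, so Wade is a knight.
With that fixed, Grace's statement is true, so Grace is a knight.
With that fixed, Carlos's statement is false, so Carlos is a knave.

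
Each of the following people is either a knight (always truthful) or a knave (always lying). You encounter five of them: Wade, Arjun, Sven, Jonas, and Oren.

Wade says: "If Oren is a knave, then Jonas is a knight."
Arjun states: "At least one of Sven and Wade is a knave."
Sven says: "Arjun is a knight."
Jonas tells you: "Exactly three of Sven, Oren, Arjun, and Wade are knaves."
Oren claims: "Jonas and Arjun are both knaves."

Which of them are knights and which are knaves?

Consider Wade. Suppose Wade is a knight.
Then no assignment of the remaining roles makes every statement match its speaker's type — contradiction.
So Wade is a knave.
With that fixed, Arjun's statement is true, so Arjun is a knight.
With that fixed, Sven's statement is true, so Sven is a knight.
With that fixed, Jonas's statement is false, so Jonas is a knave.
With that fixed, Oren's statement is false, so Oren is a knave.

Wade: knave, Arjun: knight, Sven: knight, Jonas: knave, Oren: knave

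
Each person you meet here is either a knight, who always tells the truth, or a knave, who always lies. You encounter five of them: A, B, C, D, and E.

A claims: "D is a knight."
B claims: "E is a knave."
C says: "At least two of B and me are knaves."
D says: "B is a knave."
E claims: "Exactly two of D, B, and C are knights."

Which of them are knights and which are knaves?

A: knave, B: knight, C: knave, D: knave, E: knave

Consider A. Suppose A is a knight.
Then no assignment of the remaining roles makes every statement match its speaker's type — contradiction.
So A is a knave.
Consider B. Suppose B is a knave.
Then whichever role C has, C's statement has the wrong truth value — contradiction.
So B is a knight.
With that fixed, C's statement is false, so C is a knave.
With that fixed, D's statement is false, so D is a knave.
With that fixed, E's statement is false, so E is a knave.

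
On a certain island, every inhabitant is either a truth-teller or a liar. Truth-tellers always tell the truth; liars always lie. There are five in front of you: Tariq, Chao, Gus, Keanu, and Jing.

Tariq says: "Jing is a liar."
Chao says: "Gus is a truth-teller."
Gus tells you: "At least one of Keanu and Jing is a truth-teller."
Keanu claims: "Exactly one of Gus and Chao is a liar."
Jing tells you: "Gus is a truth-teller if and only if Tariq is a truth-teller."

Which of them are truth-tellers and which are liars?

Consider Tariq. Suppose Tariq is a liar.
Then no assignment of the remaining roles makes every statement match its speaker's type — contradiction.
So Tariq is a truth-teller.
Consider Chao. Suppose Chao is a truth-teller.
Then no assignment of the remaining roles makes every statement match its speaker's type — contradiction.
So Chao is a liar.
Consider Gus. Suppose Gus is a truth-teller.
Then Chao's statement comes out true, contradicting Chao being a liar.
So Gus is a liar.
With that fixed, Keanu's statement is false, so Keanu is a liar.
With that fixed, Jing's statement is false, so Jing is a liar.

Tariq: truth-teller, Chao: liar, Gus: liar, Keanu: liar, Jing: liar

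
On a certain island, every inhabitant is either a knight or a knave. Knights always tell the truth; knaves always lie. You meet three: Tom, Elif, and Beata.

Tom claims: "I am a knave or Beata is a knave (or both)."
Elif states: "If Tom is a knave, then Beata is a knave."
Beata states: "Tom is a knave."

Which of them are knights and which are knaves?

Consider Tom. Suppose Tom is a knave.
Then Tom's own statement would have to be false, but it can't be — contradiction.
So Tom is a knight.
With that fixed, Elif's statement is true, so Elif is a knight.
With that fixed, Beata's statement is false, so Beata is a knave.

Tom: knight, Elif: knight, Beata: knave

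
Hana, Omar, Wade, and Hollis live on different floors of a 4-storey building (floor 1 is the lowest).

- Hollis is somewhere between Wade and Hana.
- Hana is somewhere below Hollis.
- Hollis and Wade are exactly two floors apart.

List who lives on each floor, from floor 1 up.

Hana, Hollis, Omar, Wade

From clue 1: Hollis is in {2,3}.
From clues 1–2: Hana is in {1,2}.
From clues 1–3: Hana → floor 1, Hollis → floor 2, Omar → floor 3, Wade → floor 4.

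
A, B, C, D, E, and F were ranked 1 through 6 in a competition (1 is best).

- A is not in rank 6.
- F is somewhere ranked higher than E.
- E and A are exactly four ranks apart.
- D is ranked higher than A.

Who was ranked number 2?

With clues 1–3, E is ruled out for rank 2.
With clues 1–4, B, C, D, and F are ruled out for rank 2.
So rank 2 is A.

A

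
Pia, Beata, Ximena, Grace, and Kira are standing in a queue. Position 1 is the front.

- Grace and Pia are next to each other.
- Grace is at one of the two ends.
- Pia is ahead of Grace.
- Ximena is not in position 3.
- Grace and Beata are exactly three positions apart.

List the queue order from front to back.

From clues 1–2: Pia is in {2,4}.
From clues 1–3: Pia → position 4, Grace → position 5.
From clues 1–4: Ximena is in {1,2}.
From clues 1–5: Ximena → position 1, Beata → position 2, Kira → position 3.

Ximena, Beata, Kira, Pia, Grace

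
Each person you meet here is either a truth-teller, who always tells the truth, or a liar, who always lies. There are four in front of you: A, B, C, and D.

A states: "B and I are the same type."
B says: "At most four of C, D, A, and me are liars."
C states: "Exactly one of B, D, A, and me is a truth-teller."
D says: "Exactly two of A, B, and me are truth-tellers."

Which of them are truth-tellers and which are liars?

A: liar, B: truth-teller, C: liar, D: truth-teller

Regardless of anyone's role, B's statement is true, so B is a truth-teller.
Consider A. Suppose A is a truth-teller.
Then whichever role D has, D's statement has the wrong truth value — contradiction.
So A is a liar.
Consider C. Suppose C is a truth-teller.
Then C's own statement would have to be true, but it can't be — contradiction.
So C is a liar.
Consider D. Suppose D is a liar.
Then C's statement comes out true, contradicting C being a liar.
So D is a truth-teller.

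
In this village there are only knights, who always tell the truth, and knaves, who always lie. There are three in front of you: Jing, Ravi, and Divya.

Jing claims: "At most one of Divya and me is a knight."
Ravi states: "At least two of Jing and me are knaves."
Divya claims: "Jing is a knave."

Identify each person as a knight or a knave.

Jing: knight, Ravi: knave, Divya: knave

Consider Jing. Suppose Jing is a knave.
Then Jing's own statement would have to be false, but it can't be — contradiction.
So Jing is a knight.
With that fixed, Ravi's statement is false, so Ravi is a knave.
With that fixed, Divya's statement is false, so Divya is a knave.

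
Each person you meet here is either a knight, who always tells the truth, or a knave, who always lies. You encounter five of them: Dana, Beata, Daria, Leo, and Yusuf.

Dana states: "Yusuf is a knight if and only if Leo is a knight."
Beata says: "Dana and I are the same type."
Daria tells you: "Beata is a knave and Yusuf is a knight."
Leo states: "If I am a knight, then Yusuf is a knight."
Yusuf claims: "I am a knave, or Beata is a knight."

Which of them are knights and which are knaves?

Dana: knight, Beata: knight, Daria: knave, Leo: knight, Yusuf: knight

Consider Dana. Suppose Dana is a knave.
Then whichever role Beata has, Beata's statement has the wrong truth value — contradiction.
So Dana is a knight.
Consider Beata. Suppose Beata is a knave.
Then whichever role Yusuf has, Yusuf's statement has the wrong truth value — contradiction.
So Beata is a knight.
With that fixed, Daria's statement is false, so Daria is a knave.
With that fixed, Yusuf's statement is true, so Yusuf is a knight.
With that fixed, Leo's statement is true, so Leo is a knight.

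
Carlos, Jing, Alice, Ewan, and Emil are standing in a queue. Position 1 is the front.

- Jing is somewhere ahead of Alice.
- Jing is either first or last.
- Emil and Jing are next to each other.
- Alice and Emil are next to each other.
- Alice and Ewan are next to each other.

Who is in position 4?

With clues 1–2, Jing is ruled out for position 4.
With clues 1–3, Emil is ruled out for position 4.
With clues 1–4, Alice is ruled out for position 4.
With clues 1–5, Carlos is ruled out for position 4.
So position 4 is Ewan.

Ewan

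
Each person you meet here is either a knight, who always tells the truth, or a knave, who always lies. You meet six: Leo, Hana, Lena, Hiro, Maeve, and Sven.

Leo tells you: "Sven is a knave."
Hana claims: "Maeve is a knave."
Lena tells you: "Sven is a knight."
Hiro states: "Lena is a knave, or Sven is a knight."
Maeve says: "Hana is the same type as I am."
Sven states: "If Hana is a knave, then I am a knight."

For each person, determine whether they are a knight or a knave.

Consider Leo. Suppose Leo is a knight.
Then no assignment of the remaining roles makes every statement match its speaker's type — contradiction.
So Leo is a knave.
Consider Hana. Suppose Hana is a knave.
Then whichever role Maeve has, Maeve's statement has the wrong truth value — contradiction.
So Hana is a knight.
With that fixed, Sven's statement is true, so Sven is a knight.
With that fixed, Lena's statement is true, so Lena is a knight.
With that fixed, Hiro's statement is true, so Hiro is a knight.
Consider Maeve. Suppose Maeve is a knight.
Then Hana's statement comes out false, contradicting Hana being a knight.
So Maeve is a knave.

Leo: knave, Hana: knight, Lena: knight, Hiro: knight, Maeve: knave, Sven: knight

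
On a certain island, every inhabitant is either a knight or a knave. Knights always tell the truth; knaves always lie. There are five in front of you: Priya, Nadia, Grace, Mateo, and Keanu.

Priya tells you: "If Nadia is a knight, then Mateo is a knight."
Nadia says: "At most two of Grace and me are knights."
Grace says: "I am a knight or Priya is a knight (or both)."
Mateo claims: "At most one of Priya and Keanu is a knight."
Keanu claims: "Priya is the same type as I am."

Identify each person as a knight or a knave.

Regardless of anyone's role, Nadia's statement is true, so Nadia is a knight.
Consider Priya. Suppose Priya is a knave.
Then whichever role Keanu has, Keanu's statement has the wrong truth value — contradiction.
So Priya is a knight.
With that fixed, Grace's statement is true, so Grace is a knight.
Consider Mateo. Suppose Mateo is a knave.
Then Priya's statement comes out false, contradicting Priya being a knight.
So Mateo is a knight.
Consider Keanu. Suppose Keanu is a knight.
Then Mateo's statement comes out false, contradicting Mateo being a knight.
So Keanu is a knave.

Priya: knight, Nadia: knight, Grace: knight, Mateo: knight, Keanu: knave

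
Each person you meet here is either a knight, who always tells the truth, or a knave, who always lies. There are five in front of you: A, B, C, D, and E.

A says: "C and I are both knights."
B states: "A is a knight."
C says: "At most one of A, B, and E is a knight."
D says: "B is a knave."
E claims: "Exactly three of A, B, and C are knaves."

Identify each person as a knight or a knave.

A: knave, B: knave, C: knight, D: knight, E: knave

Consider A. Suppose A is a knight.
Then no assignment of the remaining roles makes every statement match its speaker's type — contradiction.
So A is a knave.
With that fixed, B's statement is false, so B is a knave.
With that fixed, C's statement is true, so C is a knight.
With that fixed, D's statement is true, so D is a knight.
With that fixed, E's statement is false, so E is a knave.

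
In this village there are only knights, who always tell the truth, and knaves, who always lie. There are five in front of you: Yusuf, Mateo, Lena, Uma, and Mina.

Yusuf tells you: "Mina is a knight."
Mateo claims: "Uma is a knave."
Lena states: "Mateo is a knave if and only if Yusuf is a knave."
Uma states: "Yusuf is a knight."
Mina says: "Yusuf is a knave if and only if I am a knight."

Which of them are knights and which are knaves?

Consider Yusuf. Suppose Yusuf is a knight.
Then whichever role Mina has, Mina's statement has the wrong truth value — contradiction.
So Yusuf is a knave.
With that fixed, Uma's statement is false, so Uma is a knave.
With that fixed, Mateo's statement is true, so Mateo is a knight.
With that fixed, Lena's statement is false, so Lena is a knave.
Consider Mina. Suppose Mina is a knight.
Then Yusuf's statement comes out true, contradicting Yusuf being a knave.
So Mina is a knave.

Yusuf: knave, Mateo: knight, Lena: knave, Uma: knave, Mina: knave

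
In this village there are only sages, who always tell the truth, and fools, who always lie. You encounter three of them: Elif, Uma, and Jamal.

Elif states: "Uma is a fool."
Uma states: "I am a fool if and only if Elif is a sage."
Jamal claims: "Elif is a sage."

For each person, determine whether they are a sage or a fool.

Elif: fool, Uma: sage, Jamal: fool

Consider Elif. Suppose Elif is a sage.
Then whichever role Uma has, Uma's statement has the wrong truth value — contradiction.
So Elif is a fool.
With that fixed, Jamal's statement is false, so Jamal is a fool.
Consider Uma. Suppose Uma is a fool.
Then Elif's statement comes out true, contradicting Elif being a fool.
So Uma is a sage.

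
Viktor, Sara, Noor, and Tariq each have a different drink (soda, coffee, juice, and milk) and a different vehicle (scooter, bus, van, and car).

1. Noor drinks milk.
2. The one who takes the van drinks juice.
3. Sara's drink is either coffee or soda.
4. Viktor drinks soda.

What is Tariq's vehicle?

With clues 1–4, bus, car, and scooter are impossible for Tariq's vehicle.
That leaves van.

van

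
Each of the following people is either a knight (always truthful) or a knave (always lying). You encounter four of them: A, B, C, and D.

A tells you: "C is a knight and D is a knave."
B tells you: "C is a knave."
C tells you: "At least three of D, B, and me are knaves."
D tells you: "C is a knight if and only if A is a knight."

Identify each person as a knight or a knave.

A: knave, B: knight, C: knave, D: knight

Consider A. Suppose A is a knight.
Then no assignment of the remaining roles makes every statement match its speaker's type — contradiction.
So A is a knave.
Consider B. Suppose B is a knave.
Then no assignment of the remaining roles makes every statement match its speaker's type — contradiction.
So B is a knight.
With that fixed, C's statement is false, so C is a knave.
With that fixed, D's statement is true, so D is a knight.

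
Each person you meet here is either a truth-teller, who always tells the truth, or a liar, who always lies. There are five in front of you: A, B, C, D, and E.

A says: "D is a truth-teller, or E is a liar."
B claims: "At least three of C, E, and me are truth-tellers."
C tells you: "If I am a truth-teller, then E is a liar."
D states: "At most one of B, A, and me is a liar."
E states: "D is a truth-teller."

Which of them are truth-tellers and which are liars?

A: truth-teller, B: liar, C: truth-teller, D: liar, E: liar

Consider A. Suppose A is a liar.
Then no assignment of the remaining roles makes every statement match its speaker's type — contradiction.
So A is a truth-teller.
Consider B. Suppose B is a truth-teller.
Then no assignment of the remaining roles makes every statement match its speaker's type — contradiction.
So B is a liar.
Consider C. Suppose C is a liar.
Then C's own statement would have to be false, but it can't be — contradiction.
So C is a truth-teller.
Consider D. Suppose D is a truth-teller.
Then no assignment of the remaining roles makes every statement match its speaker's type — contradiction.
So D is a liar.
With that fixed, E's statement is false, so E is a liar.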